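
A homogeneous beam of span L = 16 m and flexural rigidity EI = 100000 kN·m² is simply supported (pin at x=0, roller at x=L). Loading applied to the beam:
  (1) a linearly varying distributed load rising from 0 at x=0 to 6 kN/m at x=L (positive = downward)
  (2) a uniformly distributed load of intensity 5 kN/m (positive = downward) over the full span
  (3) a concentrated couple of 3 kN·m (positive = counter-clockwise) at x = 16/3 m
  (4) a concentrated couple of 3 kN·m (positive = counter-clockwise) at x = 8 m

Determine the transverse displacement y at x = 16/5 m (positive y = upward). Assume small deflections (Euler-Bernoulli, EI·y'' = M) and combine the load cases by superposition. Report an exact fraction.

y(16/5) = -5819411/146484375 m

Load 1 — triangular load w₀=6 kN/m (0→w₀ over full span):
  y_1 = -w₀x(7L⁴-10L²x²+3x⁴)/(360LEI) = -6·(16/5)·(7·16⁴-10·16²·(16/5)²+3·(16/5)⁴)/(360·16·100000) = -704512/48828125 m
Load 2 — uniform load w=5 kN/m over full span:
  y_2 = -wx(L³-2Lx²+x³)/(24EI) = -5·(16/5)·(16³-2·16·(16/5)²+(16/5)³)/(24·100000) = -29696/1171875 m
Load 3 — applied couple M₀=3 kN·m at a=16/3 m (b=L-a=32/3):
  y_3 = (M₀x³/(6L)+C₁x)/EI  [x≤a] with C₁=M₀(3b²-L²)/(6L)=8/3 = (3·(16/5)³/(6·16)+(8/3)·(16/5))/100000 = 112/1171875 m
Load 4 — applied couple M₀=3 kN·m at a=8 m (b=L-a=8):
  y_4 = (M₀x³/(6L)+C₁x)/EI  [x≤a] with C₁=M₀(3b²-L²)/(6L)=-2 = (3·(16/5)³/(6·16)+(-2)·(16/5))/100000 = -21/390625 m
Superposition: y = Σ y_i = -5819411/146484375 m ≈ -0.039727 m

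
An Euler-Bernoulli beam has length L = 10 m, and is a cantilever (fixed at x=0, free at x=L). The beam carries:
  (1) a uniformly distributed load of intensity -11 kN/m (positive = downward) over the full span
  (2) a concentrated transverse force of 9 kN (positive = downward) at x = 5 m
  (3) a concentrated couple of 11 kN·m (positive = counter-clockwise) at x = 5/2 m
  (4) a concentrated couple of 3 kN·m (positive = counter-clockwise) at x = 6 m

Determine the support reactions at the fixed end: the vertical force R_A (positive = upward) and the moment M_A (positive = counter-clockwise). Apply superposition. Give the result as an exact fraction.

R_A = -101 kN, M_A = -519 kN·m

Load 1 — uniform load w=-11 kN/m over full span:
  R_A = wL = (-11)·10 = -110 kN
  M_A = wL²/2 = (-11)·10²/2 = -550 kN·m
Load 2 — point force P=9 kN at a=5 m (b=L-a=5):
  R_A = P = 9 kN
  M_A = Pa = 9·5 = 45 kN·m
Load 3 — applied couple M₀=11 kN·m at a=5/2 m (b=L-a=15/2):
  R_A = 0 kN
  M_A = -M₀ = -11 kN·m
Load 4 — applied couple M₀=3 kN·m at a=6 m (b=L-a=4):
  R_A = 0 kN
  M_A = -M₀ = -3 kN·m
Superposition: R_A = -101 kN, M_A = -519 kN·m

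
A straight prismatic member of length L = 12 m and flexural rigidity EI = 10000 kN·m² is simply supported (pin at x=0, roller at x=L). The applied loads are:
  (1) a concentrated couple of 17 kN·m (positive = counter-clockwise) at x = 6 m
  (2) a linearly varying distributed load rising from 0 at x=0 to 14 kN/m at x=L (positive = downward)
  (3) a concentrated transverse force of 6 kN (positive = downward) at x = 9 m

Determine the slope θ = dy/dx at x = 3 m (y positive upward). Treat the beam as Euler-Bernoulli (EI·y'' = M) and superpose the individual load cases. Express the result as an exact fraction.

Load 1 — applied couple M₀=17 kN·m at a=6 m (b=L-a=6):
  θ_1 = (M₀x²/(2L)+C₁)/EI  [x≤a] with C₁=M₀(3b²-L²)/(6L)=-17/2 = (17·3²/(2·12)+(-17/2))/10000 = -17/80000 rad
Load 2 — triangular load w₀=14 kN/m (0→w₀ over full span):
  θ_2 = -w₀(7L⁴-30L²x²+15x⁴)/(360LEI) = -14·(7·12⁴-30·12²·3²+15·3⁴)/(360·12·10000) = -27867/800000 rad
Load 3 — point force P=6 kN at a=9 m (b=L-a=3):
  θ_3 = -Pb(L²-b²-3x²)/(6LEI)  [x≤a] = -6·3·(12²-3²-3·3²)/(6·12·10000) = -27/10000 rad
Superposition: θ = Σ θ_i = -30197/800000 rad ≈ -0.037746 rad

θ(3) = -30197/800000 rad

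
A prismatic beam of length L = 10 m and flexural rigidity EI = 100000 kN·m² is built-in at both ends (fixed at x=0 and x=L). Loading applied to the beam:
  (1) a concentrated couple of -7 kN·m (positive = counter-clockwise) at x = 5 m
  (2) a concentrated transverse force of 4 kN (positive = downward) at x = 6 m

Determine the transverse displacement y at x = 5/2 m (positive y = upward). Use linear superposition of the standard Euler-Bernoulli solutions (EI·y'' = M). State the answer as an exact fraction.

Load 1 — applied couple M₀=-7 kN·m at a=5 m (b=L-a=5):
  y_1 = (R_Ax³/6 - M_Ax²/2)/EI  [x≤a] with R_A=-21/20, M_A=-7/4 = ((-21/20)·(5/2)³/6 - (-7/4)·(5/2)²/2)/100000 = 7/256000 m
Load 2 — point force P=4 kN at a=6 m (b=L-a=4):
  y_2 = -Pb²x²(3aL-(3a+b)x)/(6L³EI)  [x≤a] = -4·4²·(5/2)²·(3·6·10-(3·6+4)·(5/2))/(6·10³·100000) = -1/12000 m
Superposition: y = Σ y_i = -43/768000 m ≈ -0.000056 m

y(5/2) = -43/768000 m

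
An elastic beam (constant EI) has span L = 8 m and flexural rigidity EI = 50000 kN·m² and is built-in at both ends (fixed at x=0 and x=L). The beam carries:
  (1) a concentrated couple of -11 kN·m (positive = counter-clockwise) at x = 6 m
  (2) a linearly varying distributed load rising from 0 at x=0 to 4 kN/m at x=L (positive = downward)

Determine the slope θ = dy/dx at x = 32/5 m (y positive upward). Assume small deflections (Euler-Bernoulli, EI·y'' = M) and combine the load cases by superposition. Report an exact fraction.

Load 1 — applied couple M₀=-11 kN·m at a=6 m (b=L-a=2):
  θ_1 = (R_Ax²/2 - M_Ax - M₀(x-a))/EI  [x>a] with R_A=-99/64, M_A=-55/16 = ((-99/64)·(32/5)²/2 - (-55/16)·(32/5) - (-11)·((32/5)-6))/50000 = -33/312500 rad
Load 2 — triangular load w₀=4 kN/m (0→w₀ over full span):
  θ_2 = -w₀(2x(L-x)(L-2x)(x+2L)+x²(L-x)²)/(120LEI) = -4·(2·(32/5)·(8-(32/5))·(8-2·(32/5))·((32/5)+2·8)+(32/5)²·(8-(32/5))²)/(120·8·50000) = 1024/5859375 rad
Superposition: θ = Σ θ_i = 1621/23437500 rad ≈ 0.000069 rad

θ(32/5) = 1621/23437500 rad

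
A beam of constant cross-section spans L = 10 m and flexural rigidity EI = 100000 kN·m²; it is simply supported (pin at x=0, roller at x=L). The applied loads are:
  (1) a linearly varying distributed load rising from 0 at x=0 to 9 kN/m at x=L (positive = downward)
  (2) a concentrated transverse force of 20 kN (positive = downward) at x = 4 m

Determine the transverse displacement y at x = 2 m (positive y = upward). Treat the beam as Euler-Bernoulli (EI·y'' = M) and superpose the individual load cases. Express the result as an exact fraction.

Load 1 — triangular load w₀=9 kN/m (0→w₀ over full span):
  y_1 = -w₀x(7L⁴-10L²x²+3x⁴)/(360LEI) = -9·2·(7·10⁴-10·10²·2²+3·2⁴)/(360·10·100000) = -258/78125 m
Load 2 — point force P=20 kN at a=4 m (b=L-a=6):
  y_2 = -Pbx(L²-b²-x²)/(6LEI)  [x≤a] = -20·6·2·(10²-6²-2²)/(6·10·100000) = -3/1250 m
Superposition: y = Σ y_i = -891/156250 m ≈ -0.005702 m

y(2) = -891/156250 m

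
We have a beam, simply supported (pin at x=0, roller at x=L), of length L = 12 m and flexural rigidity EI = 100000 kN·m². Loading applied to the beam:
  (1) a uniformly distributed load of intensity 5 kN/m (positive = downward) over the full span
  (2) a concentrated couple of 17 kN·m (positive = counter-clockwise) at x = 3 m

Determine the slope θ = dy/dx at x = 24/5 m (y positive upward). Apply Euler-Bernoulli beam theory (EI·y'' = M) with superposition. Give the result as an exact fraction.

Load 1 — uniform load w=5 kN/m over full span:
  θ_1 = -w(L³-6Lx²+4x³)/(24EI) = -5·(12³-6·12·(24/5)²+4·(24/5)³)/(24·100000) = -333/312500 rad
Load 2 — applied couple M₀=17 kN·m at a=3 m (b=L-a=9):
  θ_2 = (M₀x²/(2L)-M₀(x-a)+C₁)/EI  [x>a] with C₁=M₀(3b²-L²)/(6L)=187/8 = (17·(24/5)²/(2·12)-17·((24/5)-3)+(187/8))/100000 = 1819/20000000 rad
Superposition: θ = Σ θ_i = -19493/20000000 rad ≈ -0.000975 rad

θ(24/5) = -19493/20000000 rad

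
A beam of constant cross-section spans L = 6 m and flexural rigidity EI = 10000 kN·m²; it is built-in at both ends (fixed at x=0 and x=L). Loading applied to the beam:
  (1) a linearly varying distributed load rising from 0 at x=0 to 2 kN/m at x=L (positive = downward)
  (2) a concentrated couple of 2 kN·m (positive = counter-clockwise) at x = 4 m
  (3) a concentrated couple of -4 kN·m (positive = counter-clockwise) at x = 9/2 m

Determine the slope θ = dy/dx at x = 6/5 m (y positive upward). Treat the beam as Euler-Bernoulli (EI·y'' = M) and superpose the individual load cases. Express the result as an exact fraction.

θ(6/5) = -177/1562500 rad

Load 1 — triangular load w₀=2 kN/m (0→w₀ over full span):
  θ_1 = -w₀(2x(L-x)(L-2x)(x+2L)+x²(L-x)²)/(120LEI) = -2·(2·(6/5)·(6-(6/5))·(6-2·(6/5))·((6/5)+2·6)+(6/5)²·(6-(6/5))²)/(120·6·10000) = -63/390625 rad
Load 2 — applied couple M₀=2 kN·m at a=4 m (b=L-a=2):
  θ_2 = (R_Ax²/2 - M_Ax)/EI  [x≤a] with R_A=4/9, M_A=2/3 = ((4/9)·(6/5)²/2 - (2/3)·(6/5))/10000 = -3/62500 rad
Load 3 — applied couple M₀=-4 kN·m at a=9/2 m (b=L-a=3/2):
  θ_3 = (R_Ax²/2 - M_Ax)/EI  [x≤a] with R_A=-3/4, M_A=-5/4 = ((-3/4)·(6/5)²/2 - (-5/4)·(6/5))/10000 = 3/31250 rad
Superposition: θ = Σ θ_i = -177/1562500 rad ≈ -0.000113 rad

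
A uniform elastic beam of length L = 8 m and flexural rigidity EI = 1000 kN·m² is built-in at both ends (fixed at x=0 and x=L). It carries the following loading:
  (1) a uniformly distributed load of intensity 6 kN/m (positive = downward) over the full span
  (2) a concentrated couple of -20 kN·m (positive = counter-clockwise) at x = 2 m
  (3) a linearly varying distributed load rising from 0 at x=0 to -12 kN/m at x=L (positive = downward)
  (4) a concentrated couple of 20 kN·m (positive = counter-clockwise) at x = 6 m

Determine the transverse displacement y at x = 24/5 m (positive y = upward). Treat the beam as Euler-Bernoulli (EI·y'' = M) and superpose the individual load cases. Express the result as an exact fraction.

y(24/5) = -67267/1953125 m

Load 1 — uniform load w=6 kN/m over full span:
  y_1 = -wx²(L-x)²/(24EI) = -6·(24/5)²·(8-(24/5))²/(24·1000) = -4608/78125 m
Load 2 — applied couple M₀=-20 kN·m at a=2 m (b=L-a=6):
  y_2 = (R_Ax³/6 - M_Ax²/2 - M₀(x-a)²/2)/EI  [x>a] with R_A=-45/16, M_A=15/4 = ((-45/16)·(24/5)³/6 - (15/4)·(24/5)²/2 - (-20)·((24/5)-2)²/2)/1000 = -52/3125 m
Load 3 — triangular load w₀=-12 kN/m (0→w₀ over full span):
  y_3 = -w₀x²(L-x)²(x+2L)/(120LEI) = -(-12)·(24/5)²·(8-(24/5))²·((24/5)+2·8)/(120·8·1000) = 119808/1953125 m
Load 4 — applied couple M₀=20 kN·m at a=6 m (b=L-a=2):
  y_4 = (R_Ax³/6 - M_Ax²/2)/EI  [x≤a] with R_A=45/16, M_A=25/4 = ((45/16)·(24/5)³/6 - (25/4)·(24/5)²/2)/1000 = -63/3125 m
Superposition: y = Σ y_i = -67267/1953125 m ≈ -0.034441 m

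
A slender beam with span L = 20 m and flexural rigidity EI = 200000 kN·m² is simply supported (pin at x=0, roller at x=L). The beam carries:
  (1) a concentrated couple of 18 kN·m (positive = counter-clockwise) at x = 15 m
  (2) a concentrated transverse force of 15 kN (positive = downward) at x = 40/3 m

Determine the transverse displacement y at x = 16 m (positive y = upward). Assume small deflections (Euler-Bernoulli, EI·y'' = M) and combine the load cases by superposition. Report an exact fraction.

Load 1 — applied couple M₀=18 kN·m at a=15 m (b=L-a=5):
  y_1 = (M₀x³/(6L)-M₀(x-a)²/2+C₁x)/EI  [x>a] with C₁=M₀(3b²-L²)/(6L)=-195/4 = (18·16³/(6·20)-18·(16-15)²/2+(-195/4)·16)/200000 = -873/1000000 m
Load 2 — point force P=15 kN at a=40/3 m (b=L-a=20/3):
  y_2 = -Pa(L-x)(2Lx-a²-x²)/(6LEI)  [x>a] = -15·(40/3)·(20-16)·(2·20·16-(40/3)²-16²)/(6·20·200000) = -116/16875 m
Superposition: y = Σ y_i = -209171/27000000 m ≈ -0.007747 m

y(16) = -209171/27000000 m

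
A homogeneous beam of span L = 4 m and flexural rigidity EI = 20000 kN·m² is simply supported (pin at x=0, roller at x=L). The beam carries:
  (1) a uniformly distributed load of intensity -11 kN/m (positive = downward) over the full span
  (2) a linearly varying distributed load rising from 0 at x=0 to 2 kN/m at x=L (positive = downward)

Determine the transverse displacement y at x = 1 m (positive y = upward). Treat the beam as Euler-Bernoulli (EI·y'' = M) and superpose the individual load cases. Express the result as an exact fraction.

y(1) = 229/192000 m

Load 1 — uniform load w=-11 kN/m over full span:
  y_1 = -wx(L³-2Lx²+x³)/(24EI) = -(-11)·1·(4³-2·4·1²+1³)/(24·20000) = 209/160000 m
Load 2 — triangular load w₀=2 kN/m (0→w₀ over full span):
  y_2 = -w₀x(7L⁴-10L²x²+3x⁴)/(360LEI) = -2·1·(7·4⁴-10·4²·1²+3·1⁴)/(360·4·20000) = -109/960000 m
Superposition: y = Σ y_i = 229/192000 m ≈ 0.001193 m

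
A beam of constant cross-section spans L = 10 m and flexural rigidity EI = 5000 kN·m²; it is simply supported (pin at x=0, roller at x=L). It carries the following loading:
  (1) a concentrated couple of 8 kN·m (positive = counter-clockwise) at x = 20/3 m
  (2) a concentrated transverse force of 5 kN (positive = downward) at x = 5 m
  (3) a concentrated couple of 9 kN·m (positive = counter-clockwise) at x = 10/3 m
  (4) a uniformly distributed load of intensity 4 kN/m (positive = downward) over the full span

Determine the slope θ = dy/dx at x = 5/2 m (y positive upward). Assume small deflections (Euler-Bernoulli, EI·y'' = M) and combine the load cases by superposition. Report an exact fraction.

θ(5/2) = -1967/72000 rad

Load 1 — applied couple M₀=8 kN·m at a=20/3 m (b=L-a=10/3):
  θ_1 = (M₀x²/(2L)+C₁)/EI  [x≤a] with C₁=M₀(3b²-L²)/(6L)=-80/9 = (8·(5/2)²/(2·10)+(-80/9))/5000 = -23/18000 rad
Load 2 — point force P=5 kN at a=5 m (b=L-a=5):
  θ_2 = -Pb(L²-b²-3x²)/(6LEI)  [x≤a] = -5·5·(10²-5²-3·(5/2)²)/(6·10·5000) = -3/640 rad
Load 3 — applied couple M₀=9 kN·m at a=10/3 m (b=L-a=20/3):
  θ_3 = (M₀x²/(2L)+C₁)/EI  [x≤a] with C₁=M₀(3b²-L²)/(6L)=5 = (9·(5/2)²/(2·10)+5)/5000 = 1/640 rad
Load 4 — uniform load w=4 kN/m over full span:
  θ_4 = -w(L³-6Lx²+4x³)/(24EI) = -4·(10³-6·10·(5/2)²+4·(5/2)³)/(24·5000) = -11/480 rad
Superposition: θ = Σ θ_i = -1967/72000 rad ≈ -0.027319 rad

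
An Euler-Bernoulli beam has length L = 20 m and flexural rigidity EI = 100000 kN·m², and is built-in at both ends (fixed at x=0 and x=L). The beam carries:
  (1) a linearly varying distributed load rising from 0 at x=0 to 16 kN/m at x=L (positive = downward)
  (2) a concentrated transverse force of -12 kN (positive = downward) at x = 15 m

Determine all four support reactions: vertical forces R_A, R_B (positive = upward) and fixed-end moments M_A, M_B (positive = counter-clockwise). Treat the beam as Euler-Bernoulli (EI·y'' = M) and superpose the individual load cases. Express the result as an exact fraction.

R_A = 369/8 kN, M_A = 2425/12 kN·m, R_B = 815/8 kN, M_B = -1145/4 kN·m

Load 1 — triangular load w₀=16 kN/m (0→w₀ over full span):
  R_A = 3w₀L/20 = 3·16·20/20 = 48 kN
  M_A = w₀L²/30 = 16·20²/30 = 640/3 kN·m
  R_B = 7w₀L/20 = 7·16·20/20 = 112 kN
  M_B = -w₀L²/20 = -16·20²/20 = -320 kN·m
Load 2 — point force P=-12 kN at a=15 m (b=L-a=5):
  R_A = Pb²(3a+b)/L³ = (-12)·5²·(3·15+5)/20³ = -15/8 kN
  M_A = Pab²/L² = (-12)·15·5²/20² = -45/4 kN·m
  R_B = Pa²(a+3b)/L³ = (-12)·15²·(15+3·5)/20³ = -81/8 kN
  M_B = -Pa²b/L² = -(-12)·15²·5/20² = 135/4 kN·m
Superposition: R_A = 369/8 kN, M_A = 2425/12 kN·m, R_B = 815/8 kN, M_B = -1145/4 kN·m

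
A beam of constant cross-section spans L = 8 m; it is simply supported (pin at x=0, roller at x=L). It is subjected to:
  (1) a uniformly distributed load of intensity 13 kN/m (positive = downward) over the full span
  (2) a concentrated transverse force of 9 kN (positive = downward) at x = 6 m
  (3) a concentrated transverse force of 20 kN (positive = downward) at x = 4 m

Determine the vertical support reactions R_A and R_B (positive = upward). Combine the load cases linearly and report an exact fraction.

Load 1 — uniform load w=13 kN/m over full span:
  R_A = wL/2 = 13·8/2 = 52 kN
  R_B = wL/2 = 13·8/2 = 52 kN
Load 2 — point force P=9 kN at a=6 m (b=L-a=2):
  R_A = Pb/L = 9·2/8 = 9/4 kN
  R_B = Pa/L = 9·6/8 = 27/4 kN
Load 3 — point force P=20 kN at a=4 m (b=L-a=4):
  R_A = Pb/L = 20·4/8 = 10 kN
  R_B = Pa/L = 20·4/8 = 10 kN
Superposition: R_A = 257/4 kN, R_B = 275/4 kN

R_A = 257/4 kN, R_B = 275/4 kN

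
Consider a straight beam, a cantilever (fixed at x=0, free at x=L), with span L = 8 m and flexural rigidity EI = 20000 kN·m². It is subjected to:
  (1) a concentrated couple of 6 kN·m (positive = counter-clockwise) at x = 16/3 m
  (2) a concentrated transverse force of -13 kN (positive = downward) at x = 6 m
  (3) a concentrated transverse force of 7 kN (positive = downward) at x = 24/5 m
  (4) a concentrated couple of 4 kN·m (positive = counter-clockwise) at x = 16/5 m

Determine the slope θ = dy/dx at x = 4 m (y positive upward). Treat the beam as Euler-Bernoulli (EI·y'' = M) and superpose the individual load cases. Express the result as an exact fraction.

Load 1 — applied couple M₀=6 kN·m at a=16/3 m (b=L-a=8/3):
  θ_1 = M₀x/EI  [x≤a] = 6·4/20000 = 3/2500 rad
Load 2 — point force P=-13 kN at a=6 m (b=L-a=2):
  θ_2 = -Px(2a-x)/(2EI)  [x≤a] = -(-13)·4·(2·6-4)/(2·20000) = 13/1250 rad
Load 3 — point force P=7 kN at a=24/5 m (b=L-a=16/5):
  θ_3 = -Px(2a-x)/(2EI)  [x≤a] = -7·4·(2·(24/5)-4)/(2·20000) = -49/12500 rad
Load 4 — applied couple M₀=4 kN·m at a=16/5 m (b=L-a=24/5):
  θ_4 = M₀a/EI  [x>a] = 4·(16/5)/20000 = 2/3125 rad
Superposition: θ = Σ θ_i = 26/3125 rad ≈ 0.008320 rad

θ(4) = 26/3125 rad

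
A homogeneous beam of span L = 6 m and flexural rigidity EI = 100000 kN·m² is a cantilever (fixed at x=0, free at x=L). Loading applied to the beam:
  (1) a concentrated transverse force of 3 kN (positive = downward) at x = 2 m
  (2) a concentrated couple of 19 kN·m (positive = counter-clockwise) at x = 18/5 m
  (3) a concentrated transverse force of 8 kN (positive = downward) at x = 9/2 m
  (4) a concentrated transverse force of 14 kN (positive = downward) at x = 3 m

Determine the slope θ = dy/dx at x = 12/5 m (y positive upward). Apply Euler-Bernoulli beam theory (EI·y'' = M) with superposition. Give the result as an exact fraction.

Load 1 — point force P=3 kN at a=2 m (b=L-a=4):
  θ_1 = -Pa²/(2EI)  [x>a] = -3·2²/(2·100000) = -3/50000 rad
Load 2 — applied couple M₀=19 kN·m at a=18/5 m (b=L-a=12/5):
  θ_2 = M₀x/EI  [x≤a] = 19·(12/5)/100000 = 57/125000 rad
Load 3 — point force P=8 kN at a=9/2 m (b=L-a=3/2):
  θ_3 = -Px(2a-x)/(2EI)  [x≤a] = -8·(12/5)·(2·(9/2)-(12/5))/(2·100000) = -99/156250 rad
Load 4 — point force P=14 kN at a=3 m (b=L-a=3):
  θ_4 = -Px(2a-x)/(2EI)  [x≤a] = -14·(12/5)·(2·3-(12/5))/(2·100000) = -189/312500 rad
Superposition: θ = Σ θ_i = -1053/1250000 rad ≈ -0.000842 rad

θ(12/5) = -1053/1250000 rad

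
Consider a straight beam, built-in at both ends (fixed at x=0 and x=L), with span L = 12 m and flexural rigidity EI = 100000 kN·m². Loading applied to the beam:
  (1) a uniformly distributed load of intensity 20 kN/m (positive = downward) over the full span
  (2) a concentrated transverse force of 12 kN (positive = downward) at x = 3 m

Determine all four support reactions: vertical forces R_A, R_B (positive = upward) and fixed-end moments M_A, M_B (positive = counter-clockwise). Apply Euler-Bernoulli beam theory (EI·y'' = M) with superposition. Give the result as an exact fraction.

R_A = 1041/8 kN, M_A = 1041/4 kN·m, R_B = 975/8 kN, M_B = -987/4 kN·m

Load 1 — uniform load w=20 kN/m over full span:
  R_A = wL/2 = 20·12/2 = 120 kN
  M_A = wL²/12 = 20·12²/12 = 240 kN·m
  R_B = wL/2 = 20·12/2 = 120 kN
  M_B = -wL²/12 = -20·12²/12 = -240 kN·m
Load 2 — point force P=12 kN at a=3 m (b=L-a=9):
  R_A = Pb²(3a+b)/L³ = 12·9²·(3·3+9)/12³ = 81/8 kN
  M_A = Pab²/L² = 12·3·9²/12² = 81/4 kN·m
  R_B = Pa²(a+3b)/L³ = 12·3²·(3+3·9)/12³ = 15/8 kN
  M_B = -Pa²b/L² = -12·3²·9/12² = -27/4 kN·m
Superposition: R_A = 1041/8 kN, M_A = 1041/4 kN·m, R_B = 975/8 kN, M_B = -987/4 kN·m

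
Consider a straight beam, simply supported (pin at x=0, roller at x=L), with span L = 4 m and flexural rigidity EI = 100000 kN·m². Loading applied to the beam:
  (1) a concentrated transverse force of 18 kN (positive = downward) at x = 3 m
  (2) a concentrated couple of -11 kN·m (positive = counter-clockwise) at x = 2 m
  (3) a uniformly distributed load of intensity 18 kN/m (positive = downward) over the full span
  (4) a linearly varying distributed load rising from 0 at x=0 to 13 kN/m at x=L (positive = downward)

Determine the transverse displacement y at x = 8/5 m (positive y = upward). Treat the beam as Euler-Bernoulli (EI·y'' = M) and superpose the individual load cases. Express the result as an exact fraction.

y(8/5) = -2138981/2343750000 m

Load 1 — point force P=18 kN at a=3 m (b=L-a=1):
  y_1 = -Pbx(L²-b²-x²)/(6LEI)  [x≤a] = -18·1·(8/5)·(4²-1²-(8/5)²)/(6·4·100000) = -933/6250000 m
Load 2 — applied couple M₀=-11 kN·m at a=2 m (b=L-a=2):
  y_2 = (M₀x³/(6L)+C₁x)/EI  [x≤a] with C₁=M₀(3b²-L²)/(6L)=11/6 = ((-11)·(8/5)³/(6·4)+(11/6)·(8/5))/100000 = 33/3125000 m
Load 3 — uniform load w=18 kN/m over full span:
  y_3 = -wx(L³-2Lx²+x³)/(24EI) = -18·(8/5)·(4³-2·4·(8/5)²+(8/5)³)/(24·100000) = -1116/1953125 m
Load 4 — triangular load w₀=13 kN/m (0→w₀ over full span):
  y_4 = -w₀x(7L⁴-10L²x²+3x⁴)/(360LEI) = -13·(8/5)·(7·4⁴-10·4²·(8/5)²+3·(8/5)⁴)/(360·4·100000) = -29666/146484375 m
Superposition: y = Σ y_i = -2138981/2343750000 m ≈ -0.000913 m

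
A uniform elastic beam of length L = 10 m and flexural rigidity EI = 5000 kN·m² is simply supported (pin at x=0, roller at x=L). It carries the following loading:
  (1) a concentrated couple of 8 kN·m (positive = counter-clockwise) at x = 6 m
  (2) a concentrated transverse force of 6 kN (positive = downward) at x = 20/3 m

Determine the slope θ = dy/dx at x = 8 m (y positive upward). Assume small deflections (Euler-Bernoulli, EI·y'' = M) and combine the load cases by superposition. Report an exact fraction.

Load 1 — applied couple M₀=8 kN·m at a=6 m (b=L-a=4):
  θ_1 = (M₀x²/(2L)-M₀(x-a)+C₁)/EI  [x>a] with C₁=M₀(3b²-L²)/(6L)=-104/15 = (8·8²/(2·10)-8·(8-6)+(-104/15))/5000 = 1/1875 rad
Load 2 — point force P=6 kN at a=20/3 m (b=L-a=10/3):
  θ_2 = -Pa(2L²-6Lx+3x²+a²)/(6LEI)  [x>a] = -6·(20/3)·(2·10²-6·10·8+3·8²+(20/3)²)/(6·10·5000) = 98/16875 rad
Superposition: θ = Σ θ_i = 107/16875 rad ≈ 0.006341 rad

θ(8) = 107/16875 rad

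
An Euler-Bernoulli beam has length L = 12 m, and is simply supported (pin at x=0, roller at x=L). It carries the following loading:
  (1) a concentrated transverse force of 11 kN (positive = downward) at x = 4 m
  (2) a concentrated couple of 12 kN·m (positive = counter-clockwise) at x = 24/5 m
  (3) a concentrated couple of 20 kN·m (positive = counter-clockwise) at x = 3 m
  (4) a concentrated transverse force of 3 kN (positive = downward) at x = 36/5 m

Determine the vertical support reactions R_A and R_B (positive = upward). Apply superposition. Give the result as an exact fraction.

Load 1 — point force P=11 kN at a=4 m (b=L-a=8):
  R_A = Pb/L = 11·8/12 = 22/3 kN
  R_B = Pa/L = 11·4/12 = 11/3 kN
Load 2 — applied couple M₀=12 kN·m at a=24/5 m (b=L-a=36/5):
  R_A = M₀/L = 12/12 = 1 kN
  R_B = -M₀/L = -12/12 = -1 kN
Load 3 — applied couple M₀=20 kN·m at a=3 m (b=L-a=9):
  R_A = M₀/L = 20/12 = 5/3 kN
  R_B = -M₀/L = -20/12 = -5/3 kN
Load 4 — point force P=3 kN at a=36/5 m (b=L-a=24/5):
  R_A = Pb/L = 3·(24/5)/12 = 6/5 kN
  R_B = Pa/L = 3·(36/5)/12 = 9/5 kN
Superposition: R_A = 56/5 kN, R_B = 14/5 kN

R_A = 56/5 kN, R_B = 14/5 kN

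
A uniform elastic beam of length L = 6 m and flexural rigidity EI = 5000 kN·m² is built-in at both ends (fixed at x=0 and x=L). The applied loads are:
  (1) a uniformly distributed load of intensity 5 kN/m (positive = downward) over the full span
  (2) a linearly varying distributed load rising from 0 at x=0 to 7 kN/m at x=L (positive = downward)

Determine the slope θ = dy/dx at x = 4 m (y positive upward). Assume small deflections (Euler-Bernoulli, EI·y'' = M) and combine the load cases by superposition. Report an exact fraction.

Load 1 — uniform load w=5 kN/m over full span:
  θ_1 = -wx(L-x)(L-2x)/(12EI) = -5·4·(6-4)·(6-2·4)/(12·5000) = 1/750 rad
Load 2 — triangular load w₀=7 kN/m (0→w₀ over full span):
  θ_2 = -w₀(2x(L-x)(L-2x)(x+2L)+x²(L-x)²)/(120LEI) = -7·(2·4·(6-4)·(6-2·4)·(4+2·6)+4²·(6-4)²)/(120·6·5000) = 49/56250 rad
Superposition: θ = Σ θ_i = 62/28125 rad ≈ 0.002204 rad

θ(4) = 62/28125 rad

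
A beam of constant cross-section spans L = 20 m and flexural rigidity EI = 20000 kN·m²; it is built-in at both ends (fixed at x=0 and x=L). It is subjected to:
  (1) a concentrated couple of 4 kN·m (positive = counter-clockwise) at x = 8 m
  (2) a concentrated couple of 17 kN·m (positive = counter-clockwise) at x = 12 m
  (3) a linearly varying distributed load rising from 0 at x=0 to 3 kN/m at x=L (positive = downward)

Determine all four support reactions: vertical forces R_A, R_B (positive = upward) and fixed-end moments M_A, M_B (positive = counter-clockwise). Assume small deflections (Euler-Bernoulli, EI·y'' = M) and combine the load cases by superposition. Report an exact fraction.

R_A = 1314/125 kN, M_A = 1148/25 kN·m, R_B = 2436/125 kN, M_B = -1417/25 kN·m

Load 1 — applied couple M₀=4 kN·m at a=8 m (b=L-a=12):
  R_A = 6M₀ab/L³ = 6·4·8·12/20³ = 36/125 kN
  M_A = M₀b(2a-b)/L² = 4·12·(2·8-12)/20² = 12/25 kN·m
  R_B = -6M₀ab/L³ = -6·4·8·12/20³ = -36/125 kN
  M_B = M₀a(2b-a)/L² = 4·8·(2·12-8)/20² = 32/25 kN·m
Load 2 — applied couple M₀=17 kN·m at a=12 m (b=L-a=8):
  R_A = 6M₀ab/L³ = 6·17·12·8/20³ = 153/125 kN
  M_A = M₀b(2a-b)/L² = 17·8·(2·12-8)/20² = 136/25 kN·m
  R_B = -6M₀ab/L³ = -6·17·12·8/20³ = -153/125 kN
  M_B = M₀a(2b-a)/L² = 17·12·(2·8-12)/20² = 51/25 kN·m
Load 3 — triangular load w₀=3 kN/m (0→w₀ over full span):
  R_A = 3w₀L/20 = 3·3·20/20 = 9 kN
  M_A = w₀L²/30 = 3·20²/30 = 40 kN·m
  R_B = 7w₀L/20 = 7·3·20/20 = 21 kN
  M_B = -w₀L²/20 = -3·20²/20 = -60 kN·m
Superposition: R_A = 1314/125 kN, M_A = 1148/25 kN·m, R_B = 2436/125 kN, M_B = -1417/25 kN·m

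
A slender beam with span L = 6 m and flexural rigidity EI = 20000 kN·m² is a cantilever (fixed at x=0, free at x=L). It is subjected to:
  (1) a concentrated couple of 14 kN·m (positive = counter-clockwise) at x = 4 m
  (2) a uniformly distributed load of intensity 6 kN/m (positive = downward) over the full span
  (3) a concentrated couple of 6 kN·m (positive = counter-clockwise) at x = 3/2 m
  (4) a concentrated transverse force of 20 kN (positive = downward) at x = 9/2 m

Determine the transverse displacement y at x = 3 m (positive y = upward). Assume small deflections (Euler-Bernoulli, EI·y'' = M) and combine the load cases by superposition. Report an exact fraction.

y(3) = -18/625 m

Load 1 — applied couple M₀=14 kN·m at a=4 m (b=L-a=2):
  y_1 = M₀x²/(2EI)  [x≤a] = 14·3²/(2·20000) = 63/20000 m
Load 2 — uniform load w=6 kN/m over full span:
  y_2 = -wx²(x²-4Lx+6L²)/(24EI) = -6·3²·(3²-4·6·3+6·6²)/(24·20000) = -1377/80000 m
Load 3 — applied couple M₀=6 kN·m at a=3/2 m (b=L-a=9/2):
  y_3 = M₀a(2x-a)/(2EI)  [x>a] = 6·(3/2)·(2·3-(3/2))/(2·20000) = 81/80000 m
Load 4 — point force P=20 kN at a=9/2 m (b=L-a=3/2):
  y_4 = -Px²(3a-x)/(6EI)  [x≤a] = -20·3²·(3·(9/2)-3)/(6·20000) = -63/4000 m
Superposition: y = Σ y_i = -18/625 m ≈ -0.028800 m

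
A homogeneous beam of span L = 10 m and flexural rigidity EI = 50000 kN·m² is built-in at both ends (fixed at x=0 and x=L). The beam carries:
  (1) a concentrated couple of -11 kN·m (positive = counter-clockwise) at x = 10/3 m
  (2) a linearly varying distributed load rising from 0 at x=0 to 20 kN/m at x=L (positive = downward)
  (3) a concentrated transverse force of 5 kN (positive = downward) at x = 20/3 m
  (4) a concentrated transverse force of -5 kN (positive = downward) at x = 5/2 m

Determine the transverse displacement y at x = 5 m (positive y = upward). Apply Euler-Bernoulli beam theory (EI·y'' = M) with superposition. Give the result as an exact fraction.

y(5) = -14617/2592000 m

Load 1 — applied couple M₀=-11 kN·m at a=10/3 m (b=L-a=20/3):
  y_1 = (R_Ax³/6 - M_Ax²/2 - M₀(x-a)²/2)/EI  [x>a] with R_A=-22/15, M_A=0 = ((-22/15)·5³/6 - 0·5²/2 - (-11)·(5-(10/3))²/2)/50000 = -11/36000 m
Load 2 — triangular load w₀=20 kN/m (0→w₀ over full span):
  y_2 = -w₀x²(L-x)²(x+2L)/(120LEI) = -20·5²·(10-5)²·(5+2·10)/(120·10·50000) = -1/192 m
Load 3 — point force P=5 kN at a=20/3 m (b=L-a=10/3):
  y_3 = -Pb²x²(3aL-(3a+b)x)/(6L³EI)  [x≤a] = -5·(10/3)²·5²·(3·(20/3)·10-(3·(20/3)+(10/3))·5)/(6·10³·50000) = -1/2592 m
Load 4 — point force P=-5 kN at a=5/2 m (b=L-a=15/2):
  y_4 = -Pa²(L-x)²(3bL-(3b+a)(L-x))/(6L³EI)  [x>a] = -(-5)·(5/2)²·(10-5)²·(3·(15/2)·10-(3·(15/2)+(5/2))·(10-5))/(6·10³·50000) = 1/3840 m
Superposition: y = Σ y_i = -14617/2592000 m ≈ -0.005639 m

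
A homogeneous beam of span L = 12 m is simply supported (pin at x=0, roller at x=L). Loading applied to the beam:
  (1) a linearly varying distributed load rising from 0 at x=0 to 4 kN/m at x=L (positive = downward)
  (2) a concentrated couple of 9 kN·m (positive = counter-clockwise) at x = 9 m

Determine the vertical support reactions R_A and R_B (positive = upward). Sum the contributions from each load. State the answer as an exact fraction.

Load 1 — triangular load w₀=4 kN/m (0→w₀ over full span):
  R_A = w₀L/6 = 4·12/6 = 8 kN
  R_B = w₀L/3 = 4·12/3 = 16 kN
Load 2 — applied couple M₀=9 kN·m at a=9 m (b=L-a=3):
  R_A = M₀/L = 9/12 = 3/4 kN
  R_B = -M₀/L = -9/12 = -3/4 kN
Superposition: R_A = 35/4 kN, R_B = 61/4 kN

R_A = 35/4 kN, R_B = 61/4 kN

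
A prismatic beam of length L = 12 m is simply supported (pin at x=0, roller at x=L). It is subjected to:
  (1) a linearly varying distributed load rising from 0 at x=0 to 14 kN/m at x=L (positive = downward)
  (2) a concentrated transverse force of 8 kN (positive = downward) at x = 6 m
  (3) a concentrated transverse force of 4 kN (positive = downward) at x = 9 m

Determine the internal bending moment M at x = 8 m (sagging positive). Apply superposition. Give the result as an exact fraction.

Load 1 — triangular load w₀=14 kN/m (0→w₀ over full span):
  M_1 = w₀Lx/6 - w₀x³/(6L) = 14·12·8/6 - 14·8³/(6·12) = 1120/9 kN·m
Load 2 — point force P=8 kN at a=6 m (b=L-a=6):
  M_2 = Pa(L-x)/L  [x>a] = 8·6·(12-8)/12 = 16 kN·m
Load 3 — point force P=4 kN at a=9 m (b=L-a=3):
  M_3 = Pbx/L  [x≤a] = 4·3·8/12 = 8 kN·m
Superposition: M = Σ M_i = 1336/9 kN·m ≈ 148.444444 kN·m

M(8) = 1336/9 kN·m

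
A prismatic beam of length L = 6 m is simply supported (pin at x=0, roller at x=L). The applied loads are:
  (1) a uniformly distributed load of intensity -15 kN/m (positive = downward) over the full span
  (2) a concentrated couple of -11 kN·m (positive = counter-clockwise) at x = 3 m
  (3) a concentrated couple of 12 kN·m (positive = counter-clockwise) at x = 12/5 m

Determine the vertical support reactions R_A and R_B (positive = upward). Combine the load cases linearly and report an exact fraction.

R_A = -269/6 kN, R_B = -271/6 kN

Load 1 — uniform load w=-15 kN/m over full span:
  R_A = wL/2 = (-15)·6/2 = -45 kN
  R_B = wL/2 = (-15)·6/2 = -45 kN
Load 2 — applied couple M₀=-11 kN·m at a=3 m (b=L-a=3):
  R_A = M₀/L = (-11)/6 = -11/6 kN
  R_B = -M₀/L = -(-11)/6 = 11/6 kN
Load 3 — applied couple M₀=12 kN·m at a=12/5 m (b=L-a=18/5):
  R_A = M₀/L = 12/6 = 2 kN
  R_B = -M₀/L = -12/6 = -2 kN
Superposition: R_A = -269/6 kN, R_B = -271/6 kN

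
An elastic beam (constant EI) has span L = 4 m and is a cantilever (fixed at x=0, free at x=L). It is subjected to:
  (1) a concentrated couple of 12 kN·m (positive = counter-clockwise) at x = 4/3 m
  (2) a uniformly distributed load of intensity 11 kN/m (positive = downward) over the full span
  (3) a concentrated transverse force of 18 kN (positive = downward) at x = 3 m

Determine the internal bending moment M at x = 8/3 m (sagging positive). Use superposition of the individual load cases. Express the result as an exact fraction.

M(8/3) = -142/9 kN·m

Load 1 — applied couple M₀=12 kN·m at a=4/3 m (b=L-a=8/3):
  M_1 = 0  [x>a] = 0 kN·m
Load 2 — uniform load w=11 kN/m over full span:
  M_2 = -w(L-x)²/2 = -11·(4-(8/3))²/2 = -88/9 kN·m
Load 3 — point force P=18 kN at a=3 m (b=L-a=1):
  M_3 = -P(a-x)  [x≤a] = -18·(3-(8/3)) = -6 kN·m
Superposition: M = Σ M_i = -142/9 kN·m ≈ -15.777778 kN·m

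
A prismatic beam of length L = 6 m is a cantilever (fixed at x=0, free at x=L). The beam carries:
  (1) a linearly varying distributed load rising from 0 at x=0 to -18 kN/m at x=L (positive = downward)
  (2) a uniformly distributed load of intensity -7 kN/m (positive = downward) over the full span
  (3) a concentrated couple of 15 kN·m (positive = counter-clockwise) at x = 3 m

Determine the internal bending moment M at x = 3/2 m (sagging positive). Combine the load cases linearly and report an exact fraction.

Load 1 — triangular load w₀=-18 kN/m (0→w₀ over full span):
  M_1 = w₀Lx/2 - w₀L²/3 - w₀x³/(6L) = (-18)·6·(3/2)/2 - (-18)·6²/3 - (-18)·(3/2)³/(6·6) = 2187/16 kN·m
Load 2 — uniform load w=-7 kN/m over full span:
  M_2 = -w(L-x)²/2 = -(-7)·(6-(3/2))²/2 = 567/8 kN·m
Load 3 — applied couple M₀=15 kN·m at a=3 m (b=L-a=3):
  M_3 = M₀  [x≤a] = 15 = 15 kN·m
Superposition: M = Σ M_i = 3561/16 kN·m ≈ 222.562500 kN·m

M(3/2) = 3561/16 kN·m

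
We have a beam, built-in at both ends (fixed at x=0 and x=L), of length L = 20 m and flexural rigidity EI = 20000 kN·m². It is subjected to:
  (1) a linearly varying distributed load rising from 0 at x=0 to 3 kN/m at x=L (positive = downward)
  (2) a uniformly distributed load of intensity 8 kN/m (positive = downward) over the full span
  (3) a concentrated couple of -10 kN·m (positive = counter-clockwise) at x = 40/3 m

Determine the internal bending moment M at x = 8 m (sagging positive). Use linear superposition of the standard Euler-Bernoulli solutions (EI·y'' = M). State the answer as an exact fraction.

M(8) = 2018/15 kN·m

Load 1 — triangular load w₀=3 kN/m (0→w₀ over full span):
  M_1 = 3w₀Lx/20 - w₀L²/30 - w₀x³/(6L) = 3·3·20·8/20 - 3·20²/30 - 3·8³/(6·20) = 96/5 kN·m
Load 2 — uniform load w=8 kN/m over full span:
  M_2 = wLx/2 - wL²/12 - wx²/2 = 8·20·8/2 - 8·20²/12 - 8·8²/2 = 352/3 kN·m
Load 3 — applied couple M₀=-10 kN·m at a=40/3 m (b=L-a=20/3):
  M_3 = R_Ax - M_A  [x≤a] with R_A=-2/3, M_A=-10/3 = (-2/3)·8 - (-10/3) = -2 kN·m
Superposition: M = Σ M_i = 2018/15 kN·m ≈ 134.533333 kN·m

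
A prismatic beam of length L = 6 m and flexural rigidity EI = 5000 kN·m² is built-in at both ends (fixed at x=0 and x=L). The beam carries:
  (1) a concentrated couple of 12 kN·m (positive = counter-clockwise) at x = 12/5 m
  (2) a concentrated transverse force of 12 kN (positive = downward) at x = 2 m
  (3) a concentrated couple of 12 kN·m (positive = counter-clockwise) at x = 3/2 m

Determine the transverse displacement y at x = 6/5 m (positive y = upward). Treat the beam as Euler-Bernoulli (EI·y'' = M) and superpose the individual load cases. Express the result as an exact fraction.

y(6/5) = -19121/31250000 m

Load 1 — applied couple M₀=12 kN·m at a=12/5 m (b=L-a=18/5):
  y_1 = (R_Ax³/6 - M_Ax²/2)/EI  [x≤a] with R_A=72/25, M_A=36/25 = ((72/25)·(6/5)³/6 - (36/25)·(6/5)²/2)/5000 = -81/1953125 m
Load 2 — point force P=12 kN at a=2 m (b=L-a=4):
  y_2 = -Pb²x²(3aL-(3a+b)x)/(6L³EI)  [x≤a] = -12·4²·(6/5)²·(3·2·6-(3·2+4)·(6/5))/(6·6³·5000) = -16/15625 m
Load 3 — applied couple M₀=12 kN·m at a=3/2 m (b=L-a=9/2):
  y_3 = (R_Ax³/6 - M_Ax²/2)/EI  [x≤a] with R_A=9/4, M_A=-9/4 = ((9/4)·(6/5)³/6 - (-9/4)·(6/5)²/2)/5000 = 567/1250000 m
Superposition: y = Σ y_i = -19121/31250000 m ≈ -0.000612 m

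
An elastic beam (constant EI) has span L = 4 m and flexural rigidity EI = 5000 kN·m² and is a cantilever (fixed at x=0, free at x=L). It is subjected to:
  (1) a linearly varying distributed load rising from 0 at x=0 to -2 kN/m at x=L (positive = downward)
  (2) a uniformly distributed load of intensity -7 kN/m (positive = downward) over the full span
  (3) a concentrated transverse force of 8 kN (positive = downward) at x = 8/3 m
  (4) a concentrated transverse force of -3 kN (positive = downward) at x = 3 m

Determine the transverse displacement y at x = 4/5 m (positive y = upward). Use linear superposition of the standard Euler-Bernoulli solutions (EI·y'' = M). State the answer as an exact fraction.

Load 1 — triangular load w₀=-2 kN/m (0→w₀ over full span):
  y_1 = (w₀Lx³/12-w₀L²x²/6-w₀x⁵/(120L))/EI = ((-2)·4·(4/5)³/12-(-2)·4²·(4/5)²/6-(-2)·(4/5)⁵/(120·4))/5000 = 18008/29296875 m
Load 2 — uniform load w=-7 kN/m over full span:
  y_2 = -wx²(x²-4Lx+6L²)/(24EI) = -(-7)·(4/5)²·((4/5)²-4·4·(4/5)+6·4²)/(24·5000) = 3668/1171875 m
Load 3 — point force P=8 kN at a=8/3 m (b=L-a=4/3):
  y_3 = -Px²(3a-x)/(6EI)  [x≤a] = -8·(4/5)²·(3·(8/3)-(4/5))/(6·5000) = -96/78125 m
Load 4 — point force P=-3 kN at a=3 m (b=L-a=1):
  y_4 = -Px²(3a-x)/(6EI)  [x≤a] = -(-3)·(4/5)²·(3·3-(4/5))/(6·5000) = 41/78125 m
Superposition: y = Σ y_i = 89083/29296875 m ≈ 0.003041 m

y(4/5) = 89083/29296875 m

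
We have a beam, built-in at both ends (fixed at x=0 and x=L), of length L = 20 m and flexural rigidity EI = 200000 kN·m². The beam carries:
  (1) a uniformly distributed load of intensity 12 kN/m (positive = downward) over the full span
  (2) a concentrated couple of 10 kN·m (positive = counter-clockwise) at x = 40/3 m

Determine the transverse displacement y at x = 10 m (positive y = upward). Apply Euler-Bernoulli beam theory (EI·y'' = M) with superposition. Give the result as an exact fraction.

Load 1 — uniform load w=12 kN/m over full span:
  y_1 = -wx²(L-x)²/(24EI) = -12·10²·(20-10)²/(24·200000) = -1/40 m
Load 2 — applied couple M₀=10 kN·m at a=40/3 m (b=L-a=20/3):
  y_2 = (R_Ax³/6 - M_Ax²/2)/EI  [x≤a] with R_A=2/3, M_A=10/3 = ((2/3)·10³/6 - (10/3)·10²/2)/200000 = -1/3600 m
Superposition: y = Σ y_i = -91/3600 m ≈ -0.025278 m

y(10) = -91/3600 m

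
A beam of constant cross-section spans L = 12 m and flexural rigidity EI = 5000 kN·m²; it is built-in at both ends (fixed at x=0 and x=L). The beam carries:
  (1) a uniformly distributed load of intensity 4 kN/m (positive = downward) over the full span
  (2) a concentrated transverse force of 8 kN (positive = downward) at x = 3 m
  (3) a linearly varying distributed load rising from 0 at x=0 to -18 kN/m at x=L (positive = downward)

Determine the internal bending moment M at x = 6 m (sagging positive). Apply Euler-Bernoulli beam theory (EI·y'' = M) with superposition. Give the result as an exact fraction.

Load 1 — uniform load w=4 kN/m over full span:
  M_1 = wLx/2 - wL²/12 - wx²/2 = 4·12·6/2 - 4·12²/12 - 4·6²/2 = 24 kN·m
Load 2 — point force P=8 kN at a=3 m (b=L-a=9):
  M_2 = Pa²(a+3b)(L-x)/L³ - Pa²b/L²  [x>a] = 8·3²·(3+3·9)·(12-6)/12³ - 8·3²·9/12² = 3 kN·m
Load 3 — triangular load w₀=-18 kN/m (0→w₀ over full span):
  M_3 = 3w₀Lx/20 - w₀L²/30 - w₀x³/(6L) = 3·(-18)·12·6/20 - (-18)·12²/30 - (-18)·6³/(6·12) = -54 kN·m
Superposition: M = Σ M_i = -27 kN·m ≈ -27.000000 kN·m

M(6) = -27 kN·m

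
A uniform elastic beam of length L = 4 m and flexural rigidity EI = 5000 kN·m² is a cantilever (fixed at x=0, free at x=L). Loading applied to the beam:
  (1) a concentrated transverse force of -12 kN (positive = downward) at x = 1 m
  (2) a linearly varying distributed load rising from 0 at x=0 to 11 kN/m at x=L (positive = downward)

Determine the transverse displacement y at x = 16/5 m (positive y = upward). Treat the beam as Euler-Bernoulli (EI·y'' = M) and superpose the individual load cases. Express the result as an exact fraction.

Load 1 — point force P=-12 kN at a=1 m (b=L-a=3):
  y_1 = -Pa²(3x-a)/(6EI)  [x>a] = -(-12)·1²·(3·(16/5)-1)/(6·5000) = 43/12500 m
Load 2 — triangular load w₀=11 kN/m (0→w₀ over full span):
  y_2 = (w₀Lx³/12-w₀L²x²/6-w₀x⁵/(120L))/EI = (11·4·(16/5)³/12-11·4²·(16/5)²/6-11·(16/5)⁵/(120·4))/5000 = -1101056/29296875 m
Superposition: y = Σ y_i = -4001099/117187500 m ≈ -0.034143 m

y(16/5) = -4001099/117187500 m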